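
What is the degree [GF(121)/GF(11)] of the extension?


GF(121) = GF(11^2), so the extension degree is 2

[GF(121)/GF(11)] = 2


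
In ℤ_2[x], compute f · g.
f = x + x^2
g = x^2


Expand and collect like terms; reduce coefficients mod 2:
x^0: 0·0 = 0 ≡ 0 (mod 2)
x^1: 0·0 + 1·0 = 0 ≡ 0 (mod 2)
x^2: 0·1 + 1·0 + 1·0 = 0 ≡ 0 (mod 2)
x^3: 1·1 + 1·0 = 1 ≡ 1 (mod 2)
x^4: 1·1 = 1 ≡ 1 (mod 2)
Result: x^3 + x^4

f · g = x^3 + x^4


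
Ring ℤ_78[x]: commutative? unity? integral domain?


ℤ_78 has zero divisors (2·39 ≡ 0), and these lift to constant zero divisors in ℤ_78[x]; so not an integral domain
Commutative: Yes
Integral domain: No
Has unity: Yes

ℤ_78[x]: Commutative=Yes, Unity=Yes


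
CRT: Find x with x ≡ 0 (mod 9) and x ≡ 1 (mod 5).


m₁ = 9, m₂ = 5, gcd = 1, so CRT applies. M = m₁·m₂ = 45
Let M₁ = M/m₁ = 5, M₂ = M/m₂ = 9
Find y₁ ≡ M₁⁻¹ (mod m₁): 5⁻¹ ≡ 2 (mod 9)
Find y₂ ≡ M₂⁻¹ (mod m₂): 9⁻¹ ≡ 4 (mod 5)
x = a₁·M₁·y₁ + a₂·M₂·y₂ = 0·5·2 + 1·9·4 = 36
Reduce mod 45: x ≡ 36
Check: 36 mod 9 = 0 ✓, 36 mod 5 = 1 ✓

x ≡ 36 (mod 45)


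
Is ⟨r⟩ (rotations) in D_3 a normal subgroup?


H = ⟨r⟩ (rotations) in D_3
The rotation subgroup ⟨r⟩ has index 2 in D_3, so it is normal

Yes, normal subgroup


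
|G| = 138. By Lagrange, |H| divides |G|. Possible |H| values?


Lagrange's theorem: |H| divides |G|
|G| = 138
Divisors of 138: 1, 2, 3, 6, 23, 46, 69, 138

Possible subgroup orders: {1, 2, 3, 6, 23, 46, 69, 138}


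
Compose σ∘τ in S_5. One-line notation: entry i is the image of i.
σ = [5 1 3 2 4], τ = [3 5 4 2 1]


σ∘τ: apply τ first, then σ
1 →τ 3 →σ 3
2 →τ 5 →σ 4
3 →τ 4 →σ 2
4 →τ 2 →σ 1
5 →τ 1 →σ 5

σ∘τ = [3 4 2 1 5]


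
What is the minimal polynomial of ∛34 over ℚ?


∛34 satisfies x³ - 34 = 0, irreducible over ℚ (no rational root; 34 is not a perfect cube)

Minimal polynomial: x³ - 34


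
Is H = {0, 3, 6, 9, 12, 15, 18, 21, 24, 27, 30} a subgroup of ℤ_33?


Subgroup test for H = {0, 3, 6, 9, 12, 15, 18, 21, 24, 27, 30} in (ℤ_33, +):
(1) 0 ∈ H? Yes
(2) Closure: for all a,b ∈ H, (a+b) mod 33 ∈ H? Yes
(3) Inverses: for all a ∈ H, -a mod 33 ∈ H? Yes

Yes, H is a subgroup of ℤ_33


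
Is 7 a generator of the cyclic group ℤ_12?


g generates ℤ_n iff gcd(g, n) = 1
gcd(7, 12) = 1
Since gcd = 1, 7 is a generator.

Yes, 7 generates ℤ_12


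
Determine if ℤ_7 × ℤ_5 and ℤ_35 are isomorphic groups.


Comparing ℤ_7 × ℤ_5 and ℤ_35:
gcd(7,5) = 1, so ℤ_7 × ℤ_5 ≅ ℤ_35 (CRT)

Yes, ℤ_7 × ℤ_5 ≅ ℤ_35


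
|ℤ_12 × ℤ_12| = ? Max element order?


|ℤ_12 × ℤ_12| = 12 × 12 = 144
Max element order = lcm(12,12) = 12
Cyclic? No (gcd=12)

|ℤ_12×ℤ_12| = 144, max element order = 12


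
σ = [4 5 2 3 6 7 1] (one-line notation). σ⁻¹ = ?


To find σ⁻¹, swap domain and range:
σ(1) = 4 → σ⁻¹(4) = 1
σ(2) = 5 → σ⁻¹(5) = 2
σ(3) = 2 → σ⁻¹(2) = 3
σ(4) = 3 → σ⁻¹(3) = 4
σ(5) = 6 → σ⁻¹(6) = 5
σ(6) = 7 → σ⁻¹(7) = 6
σ(7) = 1 → σ⁻¹(1) = 7

σ⁻¹ = [7 3 4 1 2 5 6]


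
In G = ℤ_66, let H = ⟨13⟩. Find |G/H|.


|⟨13⟩| = n / gcd(13, 66) = 66 / 1 = 66
H is normal (ℤ_66 is abelian).
|G/H| = |G| / |H| = 66 / 66 = 1

|G/H| = 1


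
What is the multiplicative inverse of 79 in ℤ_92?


Use the extended Euclidean algorithm to write 1 = 79·s + 92·t; then s mod 92 is the inverse.
Euclidean algorithm:
  79 = 0·92 + 79
  92 = 1·79 + 13
  79 = 6·13 + 1
  13 = 13·1 + 0
gcd(79,92) = 1
Back-substitution gives: 79·(7) + 92·(-6) = 1
So 79⁻¹ ≡ 7 ≡ 7 (mod 92)
Check: 79 × 7 = 553 ≡ 1 (mod 92) ✓

79⁻¹ ≡ 7 (mod 92)


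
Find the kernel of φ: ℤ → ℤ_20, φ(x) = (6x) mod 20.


Kernel = preimage of identity
ker(φ) = {x ∈ ℤ : 6x ≡ 0 (mod 20)}. gcd(6,20) = 2, so 6x ≡ 0 (mod 20) ⟺ x ≡ 0 (mod 20/2 = 10). Hence ker(φ) = 10ℤ

ker(φ) = 10ℤ


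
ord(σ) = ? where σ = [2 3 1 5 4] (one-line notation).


Cycle decomposition: (1 2 3) (4 5)
Cycle lengths: 3, 2
Order = lcm(3, 2) = 6

ord(σ) = 6


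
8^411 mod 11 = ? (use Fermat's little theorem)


Fermat's little theorem: if p is prime and gcd(a,p)=1, then a^(p-1) ≡ 1 (mod p)
p = 11 is prime, gcd(8,11) = 1
Reduce exponent: 411 mod 10 = 1
So 8^411 ≡ 8^1 (mod 11)
8^1 mod 11 = 8

8^411 ≡ 8 (mod 11)


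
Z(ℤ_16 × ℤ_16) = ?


Z(G) = {g ∈ G | gx = xg for all x ∈ G}
Direct product of abelian groups is abelian, so Z(G) = G

Z(ℤ_16 × ℤ_16) = ℤ_16 × ℤ_16


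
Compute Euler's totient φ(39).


Factor n: 39 = 3 × 13
φ(n) = n · ∏(1 - 1/p) over distinct primes p | n
φ(39) = 39 · (1 - 1/3) · (1 - 1/13) = 24

φ(39) = 24


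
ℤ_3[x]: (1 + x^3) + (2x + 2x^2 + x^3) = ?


Add coefficients mod 3:
x^0: 1 + 0 = 1 (mod 3)
x^1: 0 + 2 = 2 (mod 3)
x^2: 0 + 2 = 2 (mod 3)
x^3: 1 + 1 = 2 (mod 3)
Result: 1 + 2x + 2x^2 + 2x^3

f + g = 1 + 2x + 2x^2 + 2x^3


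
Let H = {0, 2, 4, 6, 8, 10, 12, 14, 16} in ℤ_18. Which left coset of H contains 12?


12 + H = {12 + h (mod 18) : h ∈ H}
12+0=12, 12+2=14, 12+4=16, 12+6=0, 12+8=2, 12+10=4, 12+12=6, 12+14=8, 12+16=10
12 + H = {0, 2, 4, 6, 8, 10, 12, 14, 16} = 0 + H

12 + H = {0, 2, 4, 6, 8, 10, 12, 14, 16}


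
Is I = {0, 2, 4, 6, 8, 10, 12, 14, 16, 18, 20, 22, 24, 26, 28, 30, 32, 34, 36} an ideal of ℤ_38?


Check ideal conditions for I = {0, 2, 4, 6, 8, 10, 12, 14, 16, 18, 20, 22, 24, 26, 28, 30, 32, 34, 36} in ℤ_38:
(1) I is an additive subgroup? Yes
(2) For r ∈ ℤ_38 and a ∈ I: r·a ∈ I? Yes

Yes, I is an ideal of ℤ_38


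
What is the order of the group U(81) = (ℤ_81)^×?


U(n) is the group of units mod n; |U(n)| = φ(n)
|U(81)| = φ(81) = 54

|U(81) = (ℤ_81)^×| = 54


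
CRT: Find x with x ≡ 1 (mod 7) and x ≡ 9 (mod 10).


m₁ = 7, m₂ = 10, gcd = 1, so CRT applies. M = m₁·m₂ = 70
Let M₁ = M/m₁ = 10, M₂ = M/m₂ = 7
Find y₁ ≡ M₁⁻¹ (mod m₁): 10⁻¹ ≡ 5 (mod 7)
Find y₂ ≡ M₂⁻¹ (mod m₂): 7⁻¹ ≡ 3 (mod 10)
x = a₁·M₁·y₁ + a₂·M₂·y₂ = 1·10·5 + 9·7·3 = 239
Reduce mod 70: x ≡ 29
Check: 29 mod 7 = 1 ✓, 29 mod 10 = 9 ✓

x ≡ 29 (mod 70)


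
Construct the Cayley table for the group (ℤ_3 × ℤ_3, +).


Elements: {(0,0), (0,1), (0,2), (1,0), (1,1), (1,2), (2,0), (2,1), (2,2)}
Operation: componentwise addition mod (3, 3)
Entry (a, b) = ((a₁+b₁) mod 3, (a₂+b₂) mod 3)

Cayley table:
      | (0,0) | (0,1) | (0,2) | (1,0) | (1,1) | (1,2) | (2,0) | (2,1) | (2,2)
(0,0) | (0,0) | (0,1) | (0,2) | (1,0) | (1,1) | (1,2) | (2,0) | (2,1) | (2,2)
(0,1) | (0,1) | (0,2) | (0,0) | (1,1) | (1,2) | (1,0) | (2,1) | (2,2) | (2,0)
(0,2) | (0,2) | (0,0) | (0,1) | (1,2) | (1,0) | (1,1) | (2,2) | (2,0) | (2,1)
(1,0) | (1,0) | (1,1) | (1,2) | (2,0) | (2,1) | (2,2) | (0,0) | (0,1) | (0,2)
(1,1) | (1,1) | (1,2) | (1,0) | (2,1) | (2,2) | (2,0) | (0,1) | (0,2) | (0,0)
(1,2) | (1,2) | (1,0) | (1,1) | (2,2) | (2,0) | (2,1) | (0,2) | (0,0) | (0,1)
(2,0) | (2,0) | (2,1) | (2,2) | (0,0) | (0,1) | (0,2) | (1,0) | (1,1) | (1,2)
(2,1) | (2,1) | (2,2) | (2,0) | (0,1) | (0,2) | (0,0) | (1,1) | (1,2) | (1,0)
(2,2) | (2,2) | (2,0) | (2,1) | (0,2) | (0,0) | (0,1) | (1,2) | (1,0) | (1,1)


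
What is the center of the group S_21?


Z(G) = {g ∈ G | gx = xg for all x ∈ G}
S_n is non-abelian for n ≥ 3; Z(S_21) is trivial

Z(S_21) = {e}


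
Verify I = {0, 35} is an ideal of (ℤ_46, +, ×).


Check ideal conditions for I = {0, 35} in ℤ_46:
(1) I is an additive subgroup? No
(2) For r ∈ ℤ_46 and a ∈ I: r·a ∈ I? No  [counterexample: r=2, a=35, r·a mod 46 = 24 ∉ I]

No, I is not an ideal of ℤ_46


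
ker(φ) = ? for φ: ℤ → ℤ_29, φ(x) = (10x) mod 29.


Kernel = preimage of identity
ker(φ) = {x ∈ ℤ : 10x ≡ 0 (mod 29)}. gcd(10,29) = 1, so 10x ≡ 0 (mod 29) ⟺ x ≡ 0 (mod 29/1 = 29). Hence ker(φ) = 29ℤ

ker(φ) = 29ℤ


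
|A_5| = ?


|A_n| = n!/2 (even permutations)
|A_5| = 5!/2 = 120/2 = 60

|A_5| = 60


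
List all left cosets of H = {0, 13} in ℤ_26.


H = {0, 13}, |H| = 2
Number of cosets = |G|/|H| = 26/2 = 13
0 + H = {0, 13}
1 + H = {1, 14}
2 + H = {2, 15}
3 + H = {3, 16}
4 + H = {4, 17}
5 + H = {5, 18}
6 + H = {6, 19}
7 + H = {7, 20}
8 + H = {8, 21}
9 + H = {9, 22}
10 + H = {10, 23}
11 + H = {11, 24}
12 + H = {12, 25}

Cosets: 0+H={0,13}; 1+H={1,14}; 2+H={2,15}; 3+H={3,16}; 4+H={4,17}; 5+H={5,18}; 6+H={6,19}; 7+H={7,20}; 8+H={8,21}; 9+H={9,22}; 10+H={10,23}; 11+H={11,24}; 12+H={12,25}


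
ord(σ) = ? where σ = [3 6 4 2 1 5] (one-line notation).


Cycle decomposition: (1 3 4 2 6 5)
Cycle lengths: 6
Order = lcm(6) = 6

ord(σ) = 6


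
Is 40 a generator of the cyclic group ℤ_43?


g generates ℤ_n iff gcd(g, n) = 1
gcd(40, 43) = 1
Since gcd = 1, 40 is a generator.

Yes, 40 generates ℤ_43


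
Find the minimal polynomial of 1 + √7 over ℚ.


Let α = 1 + √7. Then α - 1 = √7, so (α - 1)² = 7, giving α² - 2α - 6 = 0. Degree 2 and α ∉ ℚ, so this is the minimal polynomial.

Minimal polynomial: x² - 2x - 6


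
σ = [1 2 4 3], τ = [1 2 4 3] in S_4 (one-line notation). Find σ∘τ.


σ∘τ: apply τ first, then σ
1 →τ 1 →σ 1
2 →τ 2 →σ 2
3 →τ 4 →σ 3
4 →τ 3 →σ 4

σ∘τ = [1 2 3 4]


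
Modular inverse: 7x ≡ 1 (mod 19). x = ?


Use the extended Euclidean algorithm to write 1 = 7·s + 19·t; then s mod 19 is the inverse.
Euclidean algorithm:
  7 = 0·19 + 7
  19 = 2·7 + 5
  7 = 1·5 + 2
  5 = 2·2 + 1
  2 = 2·1 + 0
gcd(7,19) = 1
Back-substitution gives: 7·(-8) + 19·(3) = 1
So 7⁻¹ ≡ -8 ≡ 11 (mod 19)
Check: 7 × 11 = 77 ≡ 1 (mod 19) ✓

7⁻¹ ≡ 11 (mod 19)


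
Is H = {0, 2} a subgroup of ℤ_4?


Subgroup test for H = {0, 2} in (ℤ_4, +):
(1) 0 ∈ H? Yes
(2) Closure: for all a,b ∈ H, (a+b) mod 4 ∈ H? Yes
(3) Inverses: for all a ∈ H, -a mod 4 ∈ H? Yes

Yes, H is a subgroup of ℤ_4


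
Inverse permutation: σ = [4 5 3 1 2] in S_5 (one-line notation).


To find σ⁻¹, swap domain and range:
σ(1) = 4 → σ⁻¹(4) = 1
σ(2) = 5 → σ⁻¹(5) = 2
σ(3) = 3 → σ⁻¹(3) = 3
σ(4) = 1 → σ⁻¹(1) = 4
σ(5) = 2 → σ⁻¹(2) = 5

σ⁻¹ = [4 5 3 1 2]


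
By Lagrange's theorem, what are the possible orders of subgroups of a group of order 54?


Lagrange's theorem: |H| divides |G|
|G| = 54
Divisors of 54: 1, 2, 3, 6, 9, 18, 27, 54

Possible subgroup orders: {1, 2, 3, 6, 9, 18, 27, 54}


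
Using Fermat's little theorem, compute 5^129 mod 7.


Fermat's little theorem: if p is prime and gcd(a,p)=1, then a^(p-1) ≡ 1 (mod p)
p = 7 is prime, gcd(5,7) = 1
Reduce exponent: 129 mod 6 = 3
So 5^129 ≡ 5^3 (mod 7)
5^3 mod 7 = 6

5^129 ≡ 6 (mod 7)


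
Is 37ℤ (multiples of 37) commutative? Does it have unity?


37ℤ is a commutative ring under +,× but has no multiplicative identity (1 ∉ 37ℤ); it has no zero divisors, but without unity it is not an integral domain
Commutative: Yes
Integral domain: No
Has unity: No

37ℤ (multiples of 37): Commutative=Yes, Unity=No


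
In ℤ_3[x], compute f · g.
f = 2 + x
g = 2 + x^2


Expand and collect like terms; reduce coefficients mod 3:
x^0: 2·2 = 4 ≡ 1 (mod 3)
x^1: 2·0 + 1·2 = 2 ≡ 2 (mod 3)
x^2: 2·1 + 1·0 = 2 ≡ 2 (mod 3)
x^3: 1·1 = 1 ≡ 1 (mod 3)
Result: 1 + 2x + 2x^2 + x^3

f · g = 1 + 2x + 2x^2 + x^3


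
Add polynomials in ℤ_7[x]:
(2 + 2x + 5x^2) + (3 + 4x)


Add coefficients mod 7:
x^0: 2 + 3 = 5 (mod 7)
x^1: 2 + 4 = 6 (mod 7)
x^2: 5 + 0 = 5 (mod 7)
Result: 5 + 6x + 5x^2

f + g = 5 + 6x + 5x^2


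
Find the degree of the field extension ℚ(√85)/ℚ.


√85 has minimal polynomial x² - 85 (irreducible over ℚ since 85 is squarefree)

[ℚ(√85)/ℚ] = 2


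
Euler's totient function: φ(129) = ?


Factor n: 129 = 3 × 43
φ(n) = n · ∏(1 - 1/p) over distinct primes p | n
φ(129) = 129 · (1 - 1/3) · (1 - 1/43) = 84

φ(129) = 84


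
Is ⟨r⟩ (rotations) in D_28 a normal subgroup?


H = ⟨r⟩ (rotations) in D_28
The rotation subgroup ⟨r⟩ has index 2 in D_28, so it is normal

Yes, normal subgroup


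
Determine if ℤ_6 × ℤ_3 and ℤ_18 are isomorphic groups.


Comparing ℤ_6 × ℤ_3 and ℤ_18:
gcd(6,3) = 3 ≠ 1. Max element order in ℤ_6×ℤ_3 is lcm(6,3) = 6 < 18, so it has no element of order 18

No, ℤ_6 × ℤ_3 ≇ ℤ_18


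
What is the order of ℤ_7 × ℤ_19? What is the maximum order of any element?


|ℤ_7 × ℤ_19| = 7 × 19 = 133
Max element order = lcm(7,19) = 133
Cyclic? Yes (gcd=1)

|ℤ_7×ℤ_19| = 133, max element order = 133


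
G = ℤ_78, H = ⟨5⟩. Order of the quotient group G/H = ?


|⟨5⟩| = n / gcd(5, 78) = 78 / 1 = 78
H is normal (ℤ_78 is abelian).
|G/H| = |G| / |H| = 78 / 78 = 1

|G/H| = 1


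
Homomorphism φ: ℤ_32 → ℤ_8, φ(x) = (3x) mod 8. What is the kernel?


Kernel = preimage of identity
ker(φ) = {x ∈ ℤ_32 : 3x ≡ 0 (mod 8)}. Since 8 | 32, φ is well-defined. The kernel is the cyclic subgroup ⟨8⟩ of ℤ_32 (order 4), i.e. {0, 8, 16, 24}

ker(φ) = {0, 8, 16, 24}


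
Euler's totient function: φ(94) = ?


Factor n: 94 = 2 × 47
φ(n) = n · ∏(1 - 1/p) over distinct primes p | n
φ(94) = 94 · (1 - 1/2) · (1 - 1/47) = 46

φ(94) = 46


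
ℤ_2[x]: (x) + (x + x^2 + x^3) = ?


Add coefficients mod 2:
x^0: 0 + 0 = 0 (mod 2)
x^1: 1 + 1 = 0 (mod 2)
x^2: 0 + 1 = 1 (mod 2)
x^3: 0 + 1 = 1 (mod 2)
Result: x^2 + x^3

f + g = x^2 + x^3


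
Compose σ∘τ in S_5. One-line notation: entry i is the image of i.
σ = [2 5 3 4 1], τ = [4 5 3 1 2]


σ∘τ: apply τ first, then σ
1 →τ 4 →σ 4
2 →τ 5 →σ 1
3 →τ 3 →σ 3
4 →τ 1 →σ 2
5 →τ 2 →σ 5

σ∘τ = [4 1 3 2 5]


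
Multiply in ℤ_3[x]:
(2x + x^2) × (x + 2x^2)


Expand and collect like terms; reduce coefficients mod 3:
x^0: 0·0 = 0 ≡ 0 (mod 3)
x^1: 0·1 + 2·0 = 0 ≡ 0 (mod 3)
x^2: 0·2 + 2·1 + 1·0 = 2 ≡ 2 (mod 3)
x^3: 2·2 + 1·1 = 5 ≡ 2 (mod 3)
x^4: 1·2 = 2 ≡ 2 (mod 3)
Result: 2x^2 + 2x^3 + 2x^4

f · g = 2x^2 + 2x^3 + 2x^4


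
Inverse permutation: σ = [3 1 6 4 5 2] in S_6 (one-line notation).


To find σ⁻¹, swap domain and range:
σ(1) = 3 → σ⁻¹(3) = 1
σ(2) = 1 → σ⁻¹(1) = 2
σ(3) = 6 → σ⁻¹(6) = 3
σ(4) = 4 → σ⁻¹(4) = 4
σ(5) = 5 → σ⁻¹(5) = 5
σ(6) = 2 → σ⁻¹(2) = 6

σ⁻¹ = [2 6 1 4 5 3]


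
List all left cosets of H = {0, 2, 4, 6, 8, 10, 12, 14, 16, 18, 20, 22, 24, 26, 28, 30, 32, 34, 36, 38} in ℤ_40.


H = {0, 2, 4, 6, 8, 10, 12, 14, 16, 18, 20, 22, 24, 26, 28, 30, 32, 34, 36, 38}, |H| = 20
Number of cosets = |G|/|H| = 40/20 = 2
0 + H = {0, 2, 4, 6, 8, 10, 12, 14, 16, 18, 20, 22, 24, 26, 28, 30, 32, 34, 36, 38}
1 + H = {1, 3, 5, 7, 9, 11, 13, 15, 17, 19, 21, 23, 25, 27, 29, 31, 33, 35, 37, 39}

Cosets: 0+H={0,2,4,6,8,10,12,14,16,18,20,22,24,26,28,30,32,34,36,38}; 1+H={1,3,5,7,9,11,13,15,17,19,21,23,25,27,29,31,33,35,37,39}


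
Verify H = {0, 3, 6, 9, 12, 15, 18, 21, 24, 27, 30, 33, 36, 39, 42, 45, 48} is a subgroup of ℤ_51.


Subgroup test for H = {0, 3, 6, 9, 12, 15, 18, 21, 24, 27, 30, 33, 36, 39, 42, 45, 48} in (ℤ_51, +):
(1) 0 ∈ H? Yes
(2) Closure: for all a,b ∈ H, (a+b) mod 51 ∈ H? Yes
(3) Inverses: for all a ∈ H, -a mod 51 ∈ H? Yes

Yes, H is a subgroup of ℤ_51


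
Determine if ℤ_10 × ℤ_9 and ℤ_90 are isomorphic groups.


Comparing ℤ_10 × ℤ_9 and ℤ_90:
gcd(10,9) = 1, so ℤ_10 × ℤ_9 ≅ ℤ_90 (CRT)

Yes, ℤ_10 × ℤ_9 ≅ ℤ_90


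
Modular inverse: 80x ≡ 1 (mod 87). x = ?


Use the extended Euclidean algorithm to write 1 = 80·s + 87·t; then s mod 87 is the inverse.
Euclidean algorithm:
  80 = 0·87 + 80
  87 = 1·80 + 7
  80 = 11·7 + 3
  7 = 2·3 + 1
  3 = 3·1 + 0
gcd(80,87) = 1
Back-substitution gives: 80·(-25) + 87·(23) = 1
So 80⁻¹ ≡ -25 ≡ 62 (mod 87)
Check: 80 × 62 = 4960 ≡ 1 (mod 87) ✓

80⁻¹ ≡ 62 (mod 87)


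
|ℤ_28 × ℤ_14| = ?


|A × B| = |A| · |B|
|ℤ_28 × ℤ_14| = 28 × 14 = 392

|ℤ_28 × ℤ_14| = 392


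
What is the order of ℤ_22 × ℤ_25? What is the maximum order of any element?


|ℤ_22 × ℤ_25| = 22 × 25 = 550
Max element order = lcm(22,25) = 550
Cyclic? Yes (gcd=1)

|ℤ_22×ℤ_25| = 550, max element order = 550


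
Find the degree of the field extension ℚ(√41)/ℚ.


√41 has minimal polynomial x² - 41 (irreducible over ℚ since 41 is squarefree)

[ℚ(√41)/ℚ] = 2


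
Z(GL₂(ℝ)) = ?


Z(G) = {g ∈ G | gx = xg for all x ∈ G}
Only scalar multiples of the identity commute with all invertible matrices

Z(GL₂(ℝ)) = {aI : a ∈ ℝ, a ≠ 0}


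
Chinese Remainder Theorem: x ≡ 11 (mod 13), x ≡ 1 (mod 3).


m₁ = 13, m₂ = 3, gcd = 1, so CRT applies. M = m₁·m₂ = 39
Let M₁ = M/m₁ = 3, M₂ = M/m₂ = 13
Find y₁ ≡ M₁⁻¹ (mod m₁): 3⁻¹ ≡ 9 (mod 13)
Find y₂ ≡ M₂⁻¹ (mod m₂): 13⁻¹ ≡ 1 (mod 3)
x = a₁·M₁·y₁ + a₂·M₂·y₂ = 11·3·9 + 1·13·1 = 310
Reduce mod 39: x ≡ 37
Check: 37 mod 13 = 11 ✓, 37 mod 3 = 1 ✓

x ≡ 37 (mod 39)


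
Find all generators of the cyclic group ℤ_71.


g generates ℤ_n iff gcd(g,n) = 1
Prime factors of 71: 71
Generators are g ∈ {1,...,70} not divisible by any of these primes.
Generators: {1, 2, 3, 4, 5, 6, 7, 8, 9, 10, 11, 12, 13, 14, 15, 16, 17, 18, 19, 20, 21, 22, 23, 24, 25, 26, 27, 28, 29, 30, 31, 32, 33, 34, 35, 36, 37, 38, 39, 40, 41, 42, 43, 44, 45, 46, 47, 48, 49, 50, 51, 52, 53, 54, 55, 56, 57, 58, 59, 60, 61, 62, 63, 64, 65, 66, 67, 68, 69, 70}
Number of generators = φ(71) = 70

Generators of ℤ_71 = {1, 2, 3, 4, 5, 6, 7, 8, 9, 10, 11, 12, 13, 14, 15, 16, 17, 18, 19, 20, 21, 22, 23, 24, 25, 26, 27, 28, 29, 30, 31, 32, 33, 34, 35, 36, 37, 38, 39, 40, 41, 42, 43, 44, 45, 46, 47, 48, 49, 50, 51, 52, 53, 54, 55, 56, 57, 58, 59, 60, 61, 62, 63, 64, 65, 66, 67, 68, 69, 70}


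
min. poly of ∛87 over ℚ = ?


∛87 satisfies x³ - 87 = 0, irreducible over ℚ (no rational root; 87 is not a perfect cube)

Minimal polynomial: x³ - 87


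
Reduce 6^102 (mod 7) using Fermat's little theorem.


Fermat's little theorem: if p is prime and gcd(a,p)=1, then a^(p-1) ≡ 1 (mod p)
p = 7 is prime, gcd(6,7) = 1
Reduce exponent: 102 mod 6 = 0
So 6^102 ≡ 6^0 (mod 7)
6^0 = 1

6^102 ≡ 1 (mod 7)


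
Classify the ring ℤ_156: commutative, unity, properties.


ℤ_156 is a commutative ring with unity 1; 156 = 2×78 is composite, so 2·78 ≡ 0 gives zero divisors (not an integral domain)
Commutative: Yes
Integral domain: No
Has unity: Yes

ℤ_156: Commutative=Yes, Unity=Yes


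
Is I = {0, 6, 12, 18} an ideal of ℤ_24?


Check ideal conditions for I = {0, 6, 12, 18} in ℤ_24:
(1) I is an additive subgroup? Yes
(2) For r ∈ ℤ_24 and a ∈ I: r·a ∈ I? Yes

Yes, I is an ideal of ℤ_24


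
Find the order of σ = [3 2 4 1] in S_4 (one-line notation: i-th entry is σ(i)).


Cycle decomposition: (1 3 4)
Cycle lengths: 3
Order = lcm(3) = 3

ord(σ) = 3


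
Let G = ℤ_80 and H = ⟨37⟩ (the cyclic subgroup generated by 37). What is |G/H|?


|⟨37⟩| = n / gcd(37, 80) = 80 / 1 = 80
H is normal (ℤ_80 is abelian).
|G/H| = |G| / |H| = 80 / 80 = 1

|G/H| = 1


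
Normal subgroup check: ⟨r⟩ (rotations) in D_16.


H = ⟨r⟩ (rotations) in D_16
The rotation subgroup ⟨r⟩ has index 2 in D_16, so it is normal

Yes, normal subgroup


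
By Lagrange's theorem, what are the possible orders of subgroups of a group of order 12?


Lagrange's theorem: |H| divides |G|
|G| = 12
Divisors of 12: 1, 2, 3, 4, 6, 12

Possible subgroup orders: {1, 2, 3, 4, 6, 12}


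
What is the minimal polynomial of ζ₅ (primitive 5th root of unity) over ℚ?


ζ₅ is a root of Φ₅(x) = x⁴ + x³ + x² + x + 1, irreducible over ℚ

Minimal polynomial: x⁴ + x³ + x² + x + 1


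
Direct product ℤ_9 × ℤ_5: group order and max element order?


|ℤ_9 × ℤ_5| = 9 × 5 = 45
Max element order = lcm(9,5) = 45
Cyclic? Yes (gcd=1)

|ℤ_9×ℤ_5| = 45, max element order = 45


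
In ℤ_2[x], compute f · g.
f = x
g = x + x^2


Expand and collect like terms; reduce coefficients mod 2:
x^0: 0·0 = 0 ≡ 0 (mod 2)
x^1: 0·1 + 1·0 = 0 ≡ 0 (mod 2)
x^2: 0·1 + 1·1 = 1 ≡ 1 (mod 2)
x^3: 1·1 = 1 ≡ 1 (mod 2)
Result: x^2 + x^3

f · g = x^2 + x^3


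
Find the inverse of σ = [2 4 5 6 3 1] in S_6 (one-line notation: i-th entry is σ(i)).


To find σ⁻¹, swap domain and range:
σ(1) = 2 → σ⁻¹(2) = 1
σ(2) = 4 → σ⁻¹(4) = 2
σ(3) = 5 → σ⁻¹(5) = 3
σ(4) = 6 → σ⁻¹(6) = 4
σ(5) = 3 → σ⁻¹(3) = 5
σ(6) = 1 → σ⁻¹(1) = 6

σ⁻¹ = [6 1 5 2 3 4]


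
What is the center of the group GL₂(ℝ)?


Z(G) = {g ∈ G | gx = xg for all x ∈ G}
Only scalar multiples of the identity commute with all invertible matrices

Z(GL₂(ℝ)) = {aI : a ∈ ℝ, a ≠ 0}


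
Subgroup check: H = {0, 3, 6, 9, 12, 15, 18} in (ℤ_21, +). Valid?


Subgroup test for H = {0, 3, 6, 9, 12, 15, 18} in (ℤ_21, +):
(1) 0 ∈ H? Yes
(2) Closure: for all a,b ∈ H, (a+b) mod 21 ∈ H? Yes
(3) Inverses: for all a ∈ H, -a mod 21 ∈ H? Yes

Yes, H is a subgroup of ℤ_21


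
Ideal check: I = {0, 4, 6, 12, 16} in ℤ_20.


Check ideal conditions for I = {0, 4, 6, 12, 16} in ℤ_20:
(1) I is an additive subgroup? No
(2) For r ∈ ℤ_20 and a ∈ I: r·a ∈ I? No  [counterexample: r=2, a=4, r·a mod 20 = 8 ∉ I]

No, I is not an ideal of ℤ_20


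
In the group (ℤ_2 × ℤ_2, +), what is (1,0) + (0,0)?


Operation: componentwise addition mod (2, 2)
(1,0) + (0,0) = ((a₁+b₁) mod 2, (a₂+b₂) mod 2) with a = (1,0), b = (0,0)

(1,0) + (0,0) = (1,0)


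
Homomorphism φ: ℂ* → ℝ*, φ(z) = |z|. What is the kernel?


Kernel = preimage of identity
ker(φ) = {z ∈ ℂ* | |z| = 1} = unit circle S¹

ker(φ) = S¹ (unit circle)


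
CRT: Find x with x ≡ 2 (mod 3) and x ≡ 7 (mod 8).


m₁ = 3, m₂ = 8, gcd = 1, so CRT applies. M = m₁·m₂ = 24
Let M₁ = M/m₁ = 8, M₂ = M/m₂ = 3
Find y₁ ≡ M₁⁻¹ (mod m₁): 8⁻¹ ≡ 2 (mod 3)
Find y₂ ≡ M₂⁻¹ (mod m₂): 3⁻¹ ≡ 3 (mod 8)
x = a₁·M₁·y₁ + a₂·M₂·y₂ = 2·8·2 + 7·3·3 = 95
Reduce mod 24: x ≡ 23
Check: 23 mod 3 = 2 ✓, 23 mod 8 = 7 ✓

x ≡ 23 (mod 24)


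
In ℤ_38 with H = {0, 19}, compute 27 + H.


27 + H = {27 + h (mod 38) : h ∈ H}
27+0=27, 27+19=8
27 + H = {8, 27} = 8 + H

27 + H = {8, 27}


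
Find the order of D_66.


|D_n| = 2n (n rotations and n reflections)
|D_66| = 2×66 = 132

|D_66| = 132


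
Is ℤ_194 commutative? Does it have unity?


ℤ_194 is a commutative ring with unity 1; 194 = 2×97 is composite, so 2·97 ≡ 0 gives zero divisors (not an integral domain)
Commutative: Yes
Integral domain: No
Has unity: Yes

ℤ_194: Commutative=Yes, Unity=Yes


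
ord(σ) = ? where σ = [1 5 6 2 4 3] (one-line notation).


Cycle decomposition: (2 5 4) (3 6)
Cycle lengths: 3, 2
Order = lcm(3, 2) = 6

ord(σ) = 6


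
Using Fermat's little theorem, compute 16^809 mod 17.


Fermat's little theorem: if p is prime and gcd(a,p)=1, then a^(p-1) ≡ 1 (mod p)
p = 17 is prime, gcd(16,17) = 1
Reduce exponent: 809 mod 16 = 9
So 16^809 ≡ 16^9 (mod 17)
16^9 mod 17 = 16

16^809 ≡ 16 (mod 17)


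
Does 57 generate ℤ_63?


g generates ℤ_n iff gcd(g, n) = 1
gcd(57, 63) = 3
Since gcd = 3 ≠ 1, ⟨57⟩ has order 21 < 63, so 57 is not a generator.

No, 57 does not generate ℤ_63


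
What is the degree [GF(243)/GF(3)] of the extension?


GF(243) = GF(3^5), so the extension degree is 5

[GF(243)/GF(3)] = 5


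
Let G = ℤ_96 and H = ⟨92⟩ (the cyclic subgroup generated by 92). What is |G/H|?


|⟨92⟩| = n / gcd(92, 96) = 96 / 4 = 24
H is normal (ℤ_96 is abelian).
|G/H| = |G| / |H| = 96 / 24 = 4

|G/H| = 4


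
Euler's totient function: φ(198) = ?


Factor n: 198 = 2 × 3^2 × 11
φ(n) = n · ∏(1 - 1/p) over distinct primes p | n
φ(198) = 198 · (1 - 1/2) · (1 - 1/3) · (1 - 1/11) = 60

φ(198) = 60


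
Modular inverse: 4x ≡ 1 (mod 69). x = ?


Use the extended Euclidean algorithm to write 1 = 4·s + 69·t; then s mod 69 is the inverse.
Euclidean algorithm:
  4 = 0·69 + 4
  69 = 17·4 + 1
  4 = 4·1 + 0
gcd(4,69) = 1
Back-substitution gives: 4·(-17) + 69·(1) = 1
So 4⁻¹ ≡ -17 ≡ 52 (mod 69)
Check: 4 × 52 = 208 ≡ 1 (mod 69) ✓

4⁻¹ ≡ 52 (mod 69)


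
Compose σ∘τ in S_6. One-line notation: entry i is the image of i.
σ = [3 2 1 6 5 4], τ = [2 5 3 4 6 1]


σ∘τ: apply τ first, then σ
1 →τ 2 →σ 2
2 →τ 5 →σ 5
3 →τ 3 →σ 1
4 →τ 4 →σ 6
5 →τ 6 →σ 4
6 →τ 1 →σ 3

σ∘τ = [2 5 1 6 4 3]


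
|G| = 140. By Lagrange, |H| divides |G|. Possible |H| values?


Lagrange's theorem: |H| divides |G|
|G| = 140
Divisors of 140: 1, 2, 4, 5, 7, 10, 14, 20, 28, 35, 70, 140

Possible subgroup orders: {1, 2, 4, 5, 7, 10, 14, 20, 28, 35, 70, 140}


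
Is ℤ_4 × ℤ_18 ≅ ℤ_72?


Comparing ℤ_4 × ℤ_18 and ℤ_72:
gcd(4,18) = 2 ≠ 1. Max element order in ℤ_4×ℤ_18 is lcm(4,18) = 36 < 72, so it has no element of order 72

No, ℤ_4 × ℤ_18 ≇ ℤ_72


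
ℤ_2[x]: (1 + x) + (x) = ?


Add coefficients mod 2:
x^0: 1 + 0 = 1 (mod 2)
x^1: 1 + 1 = 0 (mod 2)
Result: 1

f + g = 1


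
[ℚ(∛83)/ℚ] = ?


∛83 has minimal polynomial x³ - 83 (irreducible over ℚ since 83 is not a perfect cube)

[ℚ(∛83)/ℚ] = 3


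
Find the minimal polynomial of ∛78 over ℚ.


∛78 satisfies x³ - 78 = 0, irreducible over ℚ (no rational root; 78 is not a perfect cube)

Minimal polynomial: x³ - 78


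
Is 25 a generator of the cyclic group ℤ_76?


g generates ℤ_n iff gcd(g, n) = 1
gcd(25, 76) = 1
Since gcd = 1, 25 is a generator.

Yes, 25 generates ℤ_76


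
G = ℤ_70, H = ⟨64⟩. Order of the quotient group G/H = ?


|⟨64⟩| = n / gcd(64, 70) = 70 / 2 = 35
H is normal (ℤ_70 is abelian).
|G/H| = |G| / |H| = 70 / 35 = 2

|G/H| = 2


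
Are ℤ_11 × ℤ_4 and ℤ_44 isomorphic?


Comparing ℤ_11 × ℤ_4 and ℤ_44:
gcd(11,4) = 1, so ℤ_11 × ℤ_4 ≅ ℤ_44 (CRT)

Yes, ℤ_11 × ℤ_4 ≅ ℤ_44


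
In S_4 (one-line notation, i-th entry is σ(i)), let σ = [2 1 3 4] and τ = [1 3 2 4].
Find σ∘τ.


σ∘τ: apply τ first, then σ
1 →τ 1 →σ 2
2 →τ 3 →σ 3
3 →τ 2 →σ 1
4 →τ 4 →σ 4

σ∘τ = [2 3 1 4]


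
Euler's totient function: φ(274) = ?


Factor n: 274 = 2 × 137
φ(n) = n · ∏(1 - 1/p) over distinct primes p | n
φ(274) = 274 · (1 - 1/2) · (1 - 1/137) = 136

φ(274) = 136


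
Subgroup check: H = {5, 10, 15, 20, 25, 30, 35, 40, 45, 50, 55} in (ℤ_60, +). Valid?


Subgroup test for H = {5, 10, 15, 20, 25, 30, 35, 40, 45, 50, 55} in (ℤ_60, +):
(1) 0 ∈ H? No
(2) Closure: for all a,b ∈ H, (a+b) mod 60 ∈ H? No  [counterexample: 5 + 55 = 0 ∉ H]
(3) Inverses: for all a ∈ H, -a mod 60 ∈ H? Yes

No, H is not a subgroup of ℤ_60


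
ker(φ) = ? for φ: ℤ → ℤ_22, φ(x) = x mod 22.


Kernel = preimage of identity
ker(φ) = {x ∈ ℤ : x ≡ 0 (mod 22)} = 22ℤ = {0, ±22, ±44, ...}

ker(φ) = 22ℤ


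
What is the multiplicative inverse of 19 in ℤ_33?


Use the extended Euclidean algorithm to write 1 = 19·s + 33·t; then s mod 33 is the inverse.
Euclidean algorithm:
  19 = 0·33 + 19
  33 = 1·19 + 14
  19 = 1·14 + 5
  14 = 2·5 + 4
  5 = 1·4 + 1
  4 = 4·1 + 0
gcd(19,33) = 1
Back-substitution gives: 19·(7) + 33·(-4) = 1
So 19⁻¹ ≡ 7 ≡ 7 (mod 33)
Check: 19 × 7 = 133 ≡ 1 (mod 33) ✓

19⁻¹ ≡ 7 (mod 33)


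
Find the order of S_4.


|S_n| = n! (number of permutations of n symbols)
|S_4| = 4! = 24

|S_4| = 24


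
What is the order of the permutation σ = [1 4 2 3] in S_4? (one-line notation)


Cycle decomposition: (2 4 3)
Cycle lengths: 3
Order = lcm(3) = 3

ord(σ) = 3


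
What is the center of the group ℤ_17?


Z(G) = {g ∈ G | gx = xg for all x ∈ G}
ℤ_17 is abelian, so Z(G) = G

Z(ℤ_17) = ℤ_17


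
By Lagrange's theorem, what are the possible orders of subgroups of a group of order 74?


Lagrange's theorem: |H| divides |G|
|G| = 74
Divisors of 74: 1, 2, 37, 74

Possible subgroup orders: {1, 2, 37, 74}


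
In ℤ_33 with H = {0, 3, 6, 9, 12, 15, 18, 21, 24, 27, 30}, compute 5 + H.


5 + H = {5 + h (mod 33) : h ∈ H}
5+0=5, 5+3=8, 5+6=11, 5+9=14, 5+12=17, 5+15=20, 5+18=23, 5+21=26, 5+24=29, 5+27=32, 5+30=2
5 + H = {2, 5, 8, 11, 14, 17, 20, 23, 26, 29, 32} = 2 + H

5 + H = {2, 5, 8, 11, 14, 17, 20, 23, 26, 29, 32}


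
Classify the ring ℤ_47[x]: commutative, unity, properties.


ℤ_47 is a field (n prime), so ℤ_47[x] is a commutative integral domain with unity
Commutative: Yes
Integral domain: Yes
Has unity: Yes

ℤ_47[x]: Commutative=Yes, Unity=Yes


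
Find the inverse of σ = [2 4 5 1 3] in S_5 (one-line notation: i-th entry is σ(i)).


To find σ⁻¹, swap domain and range:
σ(1) = 2 → σ⁻¹(2) = 1
σ(2) = 4 → σ⁻¹(4) = 2
σ(3) = 5 → σ⁻¹(5) = 3
σ(4) = 1 → σ⁻¹(1) = 4
σ(5) = 3 → σ⁻¹(3) = 5

σ⁻¹ = [4 1 5 2 3]


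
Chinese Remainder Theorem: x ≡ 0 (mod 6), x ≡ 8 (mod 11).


m₁ = 6, m₂ = 11, gcd = 1, so CRT applies. M = m₁·m₂ = 66
Let M₁ = M/m₁ = 11, M₂ = M/m₂ = 6
Find y₁ ≡ M₁⁻¹ (mod m₁): 11⁻¹ ≡ 5 (mod 6)
Find y₂ ≡ M₂⁻¹ (mod m₂): 6⁻¹ ≡ 2 (mod 11)
x = a₁·M₁·y₁ + a₂·M₂·y₂ = 0·11·5 + 8·6·2 = 96
Reduce mod 66: x ≡ 30
Check: 30 mod 6 = 0 ✓, 30 mod 11 = 8 ✓

x ≡ 30 (mod 66)


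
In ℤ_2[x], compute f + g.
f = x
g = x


Add coefficients mod 2:
x^0: 0 + 0 = 0 (mod 2)
x^1: 1 + 1 = 0 (mod 2)
Result: 0

f + g = 0


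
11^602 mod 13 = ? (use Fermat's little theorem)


Fermat's little theorem: if p is prime and gcd(a,p)=1, then a^(p-1) ≡ 1 (mod p)
p = 13 is prime, gcd(11,13) = 1
Reduce exponent: 602 mod 12 = 2
So 11^602 ≡ 11^2 (mod 13)
11^2 mod 13 = 4

11^602 ≡ 4 (mod 13)


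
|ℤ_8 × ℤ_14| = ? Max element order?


|ℤ_8 × ℤ_14| = 8 × 14 = 112
Max element order = lcm(8,14) = 56
Cyclic? No (gcd=2)

|ℤ_8×ℤ_14| = 112, max element order = 56


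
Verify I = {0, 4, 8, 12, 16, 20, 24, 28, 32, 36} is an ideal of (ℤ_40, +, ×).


Check ideal conditions for I = {0, 4, 8, 12, 16, 20, 24, 28, 32, 36} in ℤ_40:
(1) I is an additive subgroup? Yes
(2) For r ∈ ℤ_40 and a ∈ I: r·a ∈ I? Yes

Yes, I is an ideal of ℤ_40


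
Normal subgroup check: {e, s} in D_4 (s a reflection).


H = {e, s} in D_4 (s a reflection)
r·s·r⁻¹ = sr⁻² ≠ s for n ≥ 3, so {e, s} is not closed under conjugation

No, not a normal subgroup


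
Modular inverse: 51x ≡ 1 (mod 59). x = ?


Use the extended Euclidean algorithm to write 1 = 51·s + 59·t; then s mod 59 is the inverse.
Euclidean algorithm:
  51 = 0·59 + 51
  59 = 1·51 + 8
  51 = 6·8 + 3
  8 = 2·3 + 2
  3 = 1·2 + 1
  2 = 2·1 + 0
gcd(51,59) = 1
Back-substitution gives: 51·(22) + 59·(-19) = 1
So 51⁻¹ ≡ 22 ≡ 22 (mod 59)
Check: 51 × 22 = 1122 ≡ 1 (mod 59) ✓

51⁻¹ ≡ 22 (mod 59)


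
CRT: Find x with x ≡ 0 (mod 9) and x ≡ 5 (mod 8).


m₁ = 9, m₂ = 8, gcd = 1, so CRT applies. M = m₁·m₂ = 72
Let M₁ = M/m₁ = 8, M₂ = M/m₂ = 9
Find y₁ ≡ M₁⁻¹ (mod m₁): 8⁻¹ ≡ 8 (mod 9)
Find y₂ ≡ M₂⁻¹ (mod m₂): 9⁻¹ ≡ 1 (mod 8)
x = a₁·M₁·y₁ + a₂·M₂·y₂ = 0·8·8 + 5·9·1 = 45
Reduce mod 72: x ≡ 45
Check: 45 mod 9 = 0 ✓, 45 mod 8 = 5 ✓

x ≡ 45 (mod 72)


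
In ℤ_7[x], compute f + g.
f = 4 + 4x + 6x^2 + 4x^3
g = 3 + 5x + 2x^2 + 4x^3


Add coefficients mod 7:
x^0: 4 + 3 = 0 (mod 7)
x^1: 4 + 5 = 2 (mod 7)
x^2: 6 + 2 = 1 (mod 7)
x^3: 4 + 4 = 1 (mod 7)
Result: 2x + x^2 + x^3

f + g = 2x + x^2 + x^3


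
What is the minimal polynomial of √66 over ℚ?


√66 satisfies x² - 66 = 0, irreducible over ℚ since 66 is squarefree

Minimal polynomial: x² - 66


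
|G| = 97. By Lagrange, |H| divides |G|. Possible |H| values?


Lagrange's theorem: |H| divides |G|
|G| = 97
Divisors of 97: 1, 97

Possible subgroup orders: {1, 97}


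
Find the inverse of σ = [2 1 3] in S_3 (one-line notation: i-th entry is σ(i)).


To find σ⁻¹, swap domain and range:
σ(1) = 2 → σ⁻¹(2) = 1
σ(2) = 1 → σ⁻¹(1) = 2
σ(3) = 3 → σ⁻¹(3) = 3

σ⁻¹ = [2 1 3]


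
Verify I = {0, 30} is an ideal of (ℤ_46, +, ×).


Check ideal conditions for I = {0, 30} in ℤ_46:
(1) I is an additive subgroup? No
(2) For r ∈ ℤ_46 and a ∈ I: r·a ∈ I? No  [counterexample: r=2, a=30, r·a mod 46 = 14 ∉ I]

No, I is not an ideal of ℤ_46


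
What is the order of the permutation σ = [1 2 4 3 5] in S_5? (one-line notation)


Cycle decomposition: (3 4)
Cycle lengths: 2
Order = lcm(2) = 2

ord(σ) = 2


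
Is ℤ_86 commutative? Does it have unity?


ℤ_86 is a commutative ring with unity 1; 86 = 2×43 is composite, so 2·43 ≡ 0 gives zero divisors (not an integral domain)
Commutative: Yes
Integral domain: No
Has unity: Yes

ℤ_86: Commutative=Yes, Unity=Yes


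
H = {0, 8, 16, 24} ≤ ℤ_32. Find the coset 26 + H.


26 + H = {26 + h (mod 32) : h ∈ H}
26+0=26, 26+8=2, 26+16=10, 26+24=18
26 + H = {2, 10, 18, 26} = 2 + H

26 + H = {2, 10, 18, 26}


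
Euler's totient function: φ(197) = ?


Factor n: 197 = 197
φ(n) = n · ∏(1 - 1/p) over distinct primes p | n
φ(197) = 197 · (1 - 1/197) = 196

φ(197) = 196


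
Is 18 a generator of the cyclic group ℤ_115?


g generates ℤ_n iff gcd(g, n) = 1
gcd(18, 115) = 1
Since gcd = 1, 18 is a generator.

Yes, 18 generates ℤ_115


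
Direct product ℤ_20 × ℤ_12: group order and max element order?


|ℤ_20 × ℤ_12| = 20 × 12 = 240
Max element order = lcm(20,12) = 60
Cyclic? No (gcd=4)

|ℤ_20×ℤ_12| = 240, max element order = 60


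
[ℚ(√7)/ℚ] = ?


√7 has minimal polynomial x² - 7 (irreducible over ℚ since 7 is squarefree)

[ℚ(√7)/ℚ] = 2


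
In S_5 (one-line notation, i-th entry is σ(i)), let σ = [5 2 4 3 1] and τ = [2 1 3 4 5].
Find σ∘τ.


σ∘τ: apply τ first, then σ
1 →τ 2 →σ 2
2 →τ 1 →σ 5
3 →τ 3 →σ 4
4 →τ 4 →σ 3
5 →τ 5 →σ 1

σ∘τ = [2 5 4 3 1]


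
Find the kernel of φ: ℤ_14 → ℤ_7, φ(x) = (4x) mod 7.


Kernel = preimage of identity
ker(φ) = {x ∈ ℤ_14 : 4x ≡ 0 (mod 7)}. Since 7 | 14, φ is well-defined. The kernel is the cyclic subgroup ⟨7⟩ of ℤ_14 (order 2), i.e. {0, 7}

ker(φ) = {0, 7}


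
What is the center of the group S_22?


Z(G) = {g ∈ G | gx = xg for all x ∈ G}
S_n is non-abelian for n ≥ 3; Z(S_22) is trivial

Z(S_22) = {e}


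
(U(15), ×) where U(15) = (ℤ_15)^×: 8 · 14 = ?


Operation: multiplication mod 15
8 · 14 = (a × b) mod 15 with a = 8, b = 14

8 · 14 = 7


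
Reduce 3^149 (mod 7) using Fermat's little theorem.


Fermat's little theorem: if p is prime and gcd(a,p)=1, then a^(p-1) ≡ 1 (mod p)
p = 7 is prime, gcd(3,7) = 1
Reduce exponent: 149 mod 6 = 5
So 3^149 ≡ 3^5 (mod 7)
3^5 mod 7 = 5

3^149 ≡ 5 (mod 7)


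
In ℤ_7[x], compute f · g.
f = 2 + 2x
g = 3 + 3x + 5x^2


Expand and collect like terms; reduce coefficients mod 7:
x^0: 2·3 = 6 ≡ 6 (mod 7)
x^1: 2·3 + 2·3 = 12 ≡ 5 (mod 7)
x^2: 2·5 + 2·3 = 16 ≡ 2 (mod 7)
x^3: 2·5 = 10 ≡ 3 (mod 7)
Result: 6 + 5x + 2x^2 + 3x^3

f · g = 6 + 5x + 2x^2 + 3x^3


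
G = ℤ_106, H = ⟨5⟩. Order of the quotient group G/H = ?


|⟨5⟩| = n / gcd(5, 106) = 106 / 1 = 106
H is normal (ℤ_106 is abelian).
|G/H| = |G| / |H| = 106 / 106 = 1

|G/H| = 1


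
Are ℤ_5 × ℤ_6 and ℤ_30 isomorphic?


Comparing ℤ_5 × ℤ_6 and ℤ_30:
gcd(5,6) = 1, so ℤ_5 × ℤ_6 ≅ ℤ_30 (CRT)

Yes, ℤ_5 × ℤ_6 ≅ ℤ_30


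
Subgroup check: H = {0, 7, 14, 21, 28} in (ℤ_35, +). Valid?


Subgroup test for H = {0, 7, 14, 21, 28} in (ℤ_35, +):
(1) 0 ∈ H? Yes
(2) Closure: for all a,b ∈ H, (a+b) mod 35 ∈ H? Yes
(3) Inverses: for all a ∈ H, -a mod 35 ∈ H? Yes

Yes, H is a subgroup of ℤ_35


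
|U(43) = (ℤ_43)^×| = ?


U(n) is the group of units mod n; |U(n)| = φ(n)
|U(43)| = φ(43) = 42

|U(43) = (ℤ_43)^×| = 42


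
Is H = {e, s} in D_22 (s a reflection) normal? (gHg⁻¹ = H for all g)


H = {e, s} in D_22 (s a reflection)
r·s·r⁻¹ = sr⁻² ≠ s for n ≥ 3, so {e, s} is not closed under conjugation

No, not a normal subgroup


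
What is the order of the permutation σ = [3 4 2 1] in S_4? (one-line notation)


Cycle decomposition: (1 3 2 4)
Cycle lengths: 4
Order = lcm(4) = 4

ord(σ) = 4


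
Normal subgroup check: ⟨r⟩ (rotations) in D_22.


H = ⟨r⟩ (rotations) in D_22
The rotation subgroup ⟨r⟩ has index 2 in D_22, so it is normal

Yes, normal subgroup


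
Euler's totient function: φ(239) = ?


Factor n: 239 = 239
φ(n) = n · ∏(1 - 1/p) over distinct primes p | n
φ(239) = 239 · (1 - 1/239) = 238

φ(239) = 238


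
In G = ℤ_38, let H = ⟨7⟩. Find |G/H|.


|⟨7⟩| = n / gcd(7, 38) = 38 / 1 = 38
H is normal (ℤ_38 is abelian).
|G/H| = |G| / |H| = 38 / 38 = 1

|G/H| = 1


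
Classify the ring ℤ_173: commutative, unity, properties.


ℤ_173 is a commutative ring with unity 1; 173 is prime, so ℤ_173 is a field (hence an integral domain)
Commutative: Yes
Integral domain: Yes
Has unity: Yes

ℤ_173: Commutative=Yes, Unity=Yes


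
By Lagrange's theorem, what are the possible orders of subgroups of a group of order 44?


Lagrange's theorem: |H| divides |G|
|G| = 44
Divisors of 44: 1, 2, 4, 11, 22, 44

Possible subgroup orders: {1, 2, 4, 11, 22, 44}


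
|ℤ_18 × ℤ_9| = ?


|A × B| = |A| · |B|
|ℤ_18 × ℤ_9| = 18 × 9 = 162

|ℤ_18 × ℤ_9| = 162


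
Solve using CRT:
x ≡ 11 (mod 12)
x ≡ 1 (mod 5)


m₁ = 12, m₂ = 5, gcd = 1, so CRT applies. M = m₁·m₂ = 60
Let M₁ = M/m₁ = 5, M₂ = M/m₂ = 12
Find y₁ ≡ M₁⁻¹ (mod m₁): 5⁻¹ ≡ 5 (mod 12)
Find y₂ ≡ M₂⁻¹ (mod m₂): 12⁻¹ ≡ 3 (mod 5)
x = a₁·M₁·y₁ + a₂·M₂·y₂ = 11·5·5 + 1·12·3 = 311
Reduce mod 60: x ≡ 11
Check: 11 mod 12 = 11 ✓, 11 mod 5 = 1 ✓

x ≡ 11 (mod 60)


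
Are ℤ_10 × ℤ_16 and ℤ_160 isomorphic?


Comparing ℤ_10 × ℤ_16 and ℤ_160:
gcd(10,16) = 2 ≠ 1. Max element order in ℤ_10×ℤ_16 is lcm(10,16) = 80 < 160, so it has no element of order 160

No, ℤ_10 × ℤ_16 ≇ ℤ_160


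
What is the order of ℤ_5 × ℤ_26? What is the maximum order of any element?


|ℤ_5 × ℤ_26| = 5 × 26 = 130
Max element order = lcm(5,26) = 130
Cyclic? Yes (gcd=1)

|ℤ_5×ℤ_26| = 130, max element order = 130


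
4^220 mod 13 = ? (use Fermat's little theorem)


Fermat's little theorem: if p is prime and gcd(a,p)=1, then a^(p-1) ≡ 1 (mod p)
p = 13 is prime, gcd(4,13) = 1
Reduce exponent: 220 mod 12 = 4
So 4^220 ≡ 4^4 (mod 13)
4^4 mod 13 = 9

4^220 ≡ 9 (mod 13)


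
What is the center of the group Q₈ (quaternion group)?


Z(G) = {g ∈ G | gx = xg for all x ∈ G}
In Q₈ = {±1, ±i, ±j, ±k}, only ±1 commute with every element

Z(Q₈ (quaternion group)) = {1, -1}


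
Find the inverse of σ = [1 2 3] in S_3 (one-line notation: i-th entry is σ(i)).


To find σ⁻¹, swap domain and range:
σ(1) = 1 → σ⁻¹(1) = 1
σ(2) = 2 → σ⁻¹(2) = 2
σ(3) = 3 → σ⁻¹(3) = 3

σ⁻¹ = [1 2 3]


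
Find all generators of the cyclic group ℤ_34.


g generates ℤ_n iff gcd(g,n) = 1
Prime factors of 34: 2, 17
Generators are g ∈ {1,...,33} not divisible by any of these primes.
Generators: {1, 3, 5, 7, 9, 11, 13, 15, 19, 21, 23, 25, 27, 29, 31, 33}
Number of generators = φ(34) = 16

Generators of ℤ_34 = {1, 3, 5, 7, 9, 11, 13, 15, 19, 21, 23, 25, 27, 29, 31, 33}
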